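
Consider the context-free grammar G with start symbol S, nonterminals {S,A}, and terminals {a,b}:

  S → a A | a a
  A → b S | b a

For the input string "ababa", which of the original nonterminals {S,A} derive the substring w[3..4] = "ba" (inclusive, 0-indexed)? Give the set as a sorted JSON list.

CNF form of G:
  S -> T1 A | T1 T1
  A -> T0 S | T0 T1
  T0 -> b
  T1 -> a

CYK fill, restricted to cells inside w[3..4]:
  [3..3]={T0}  "b"  orig:{}
  [4..4]={T1}  "a"  orig:{}
  [3..4]={A}  "ba"

Original NTs in T[3,4] deriving "ba": ["A"]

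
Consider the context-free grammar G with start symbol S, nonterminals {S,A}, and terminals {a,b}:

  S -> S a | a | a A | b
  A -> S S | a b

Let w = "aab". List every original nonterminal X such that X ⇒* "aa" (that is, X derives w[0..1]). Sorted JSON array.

CNF form of G:
  S -> S T0 | T0 A | a | b
  A -> S S | T0 T1
  T0 -> a
  T1 -> b

Fill CYK table bottom-up — only the sub-triangle for w[0..1]:
  cell(0,0) a: {S,T0}  orig:{S}
  cell(1,1) a: {S,T0}  orig:{S}
  cell(0,1) aa: {A,S}

Original NTs in T[0,1] deriving "aa": ["A", "S"]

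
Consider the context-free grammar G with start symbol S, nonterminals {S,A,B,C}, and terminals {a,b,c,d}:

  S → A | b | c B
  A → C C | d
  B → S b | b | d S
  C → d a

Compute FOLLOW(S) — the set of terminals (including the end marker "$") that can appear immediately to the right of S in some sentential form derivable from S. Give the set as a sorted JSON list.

FIRST iteration:
[1]
  A via A→d: +{d}
  B via B→b: +{b}
  B via B→d S: +{d}
  C via C→d a: +{d}
  S via S→A: +{d}
  S via S→b: +{b}
  S via S→c B: +{c}
  FIRST[S]={b,c,d}  FIRST[A]={d}  FIRST[B]={b,d}  FIRST[C]={d}
[2]
  B via B→S b: +{c}
  FIRST[S]={b,c,d}  FIRST[A]={d}  FIRST[B]={b,c,d}  FIRST[C]={d}
[3] (stable)
  FIRST[S]={b,c,d}  FIRST[A]={d}  FIRST[B]={b,c,d}  FIRST[C]={d}

Compute FOLLOW by fixpoint:
seed FOLLOW(S) with $
[1]
  A→C C: FOLLOW(C) ⊇ FIRST(C) = {d}; new: +{d}
  B→S b: FOLLOW(S) ⊇ FIRST(b) = {b}; new: +{b}
  S→A: FOLLOW(A) ⊇ FOLLOW(S) ⊇ {$,b}; new: +{$,b}
  S→c B: FOLLOW(B) ⊇ FOLLOW(S) ⊇ {$,b}; new: +{$,b}
  S: {$,b}  A: {$,b}  B: {$,b}  C: {d}
[2]
  A→C C: FOLLOW(C) ⊇ FOLLOW(A) ⊇ {$,b}; new: +{$,b}
  S: {$,b}  A: {$,b}  B: {$,b}  C: {$,b,d}
[3] (no change)
  S: {$,b}  A: {$,b}  B: {$,b}  C: {$,b,d}

FOLLOW(S) = ["$", "b"]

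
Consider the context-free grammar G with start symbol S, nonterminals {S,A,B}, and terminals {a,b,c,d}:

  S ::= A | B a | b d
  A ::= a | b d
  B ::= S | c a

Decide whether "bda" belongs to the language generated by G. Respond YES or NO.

CNF form of G:
  S -> B T2 | T0 T1 | a
  A -> T0 T1 | a
  B -> B T2 | T0 T1 | T3 T2 | a
  T0 -> b
  T1 -> d
  T2 -> a
  T3 -> c

CYK fill:
  T[0,0] 'b' = {T0}  orig:{}
  T[1,1] 'd' = {T1}  orig:{}
  T[2,2] 'a' = {A,B,S,T2}  orig:{A,B,S}
  T[0,1] 'bd' = {A,B,S}
  T[1,2] 'da' = ∅
  T[0,2] 'bda' = {B,S}

S ∈ T[0,2] ⇒ YES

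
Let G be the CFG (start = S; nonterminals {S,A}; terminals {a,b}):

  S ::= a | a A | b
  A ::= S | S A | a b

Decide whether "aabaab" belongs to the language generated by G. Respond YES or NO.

CNF form of G:
  S -> T0 A | a | b
  A -> S A | T0 A | T0 T1 | a | b
  T0 -> a
  T1 -> b

CYK table (by increasing span):
  cell(0,0) a: {A,S,T0}  orig:{A,S}
  cell(1,1) a: {A,S,T0}  orig:{A,S}
  cell(2,2) b: {A,S,T1}  orig:{A,S}
  cell(3,3) a: {A,S,T0}  orig:{A,S}
  cell(4,4) a: {A,S,T0}  orig:{A,S}
  cell(5,5) b: {A,S,T1}  orig:{A,S}
  cell(0,1) aa: {A,S}
  cell(1,2) ab: {A,S}
  cell(2,3) ba: {A}
  cell(3,4) aa: {A,S}
  cell(4,5) ab: {A,S}
  cell(0,2) aab: {A,S}
  cell(1,3) aba: {A,S}
  cell(2,4) baa: {A}
  cell(3,5) aab: {A,S}
  cell(0,3) aaba: {A,S}
  cell(1,4) abaa: {A,S}
  cell(2,5) baab: {A}
  cell(0,4) aabaa: {A,S}
  cell(1,5) abaab: {A,S}
  cell(0,5) aabaab: {A,S}

S ∈ T[0,5] ⇒ YES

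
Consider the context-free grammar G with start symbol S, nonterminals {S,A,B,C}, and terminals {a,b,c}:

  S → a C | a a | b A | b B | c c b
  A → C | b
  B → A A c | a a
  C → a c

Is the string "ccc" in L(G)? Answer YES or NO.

Convert to CNF:
  S -> T0 C | T0 T0 | T1 X4 | T2 A | T2 B
  A -> T0 T1 | b
  B -> A X3 | T0 T0
  C -> T0 T1
  T0 -> a
  T1 -> c
  T2 -> b
  X3 -> A T1
  X4 -> T1 T2

CYK fill:
  T[0,0] 'c' = {T1}  orig:{}
  T[1,1] 'c' = {T1}  orig:{}
  T[2,2] 'c' = {T1}  orig:{}
  T[0,1] 'cc' = ∅
  T[1,2] 'cc' = ∅
  T[0,2] 'ccc' = ∅

S ∉ T[0,2] ⇒ NO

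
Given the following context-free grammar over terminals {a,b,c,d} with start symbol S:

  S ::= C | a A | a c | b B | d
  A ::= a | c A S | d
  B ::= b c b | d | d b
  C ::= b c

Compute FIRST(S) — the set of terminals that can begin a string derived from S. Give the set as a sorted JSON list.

FIRST sets, iterate to fixpoint:
iter 1:
  A via A→a: +{a}
  A via A→c A S: +{c}
  A via A→d: +{d}
  B via B→b c b: +{b}
  B via B→d: +{d}
  C via C→b c: +{b}
  S via S→C: +{b}
  S via S→a A: +{a}
  S via S→d: +{d}
  FIRST[S]={a,b,d}  FIRST[A]={a,c,d}  FIRST[B]={b,d}  FIRST[C]={b}
iter 2: — fixpoint
  FIRST[S]={a,b,d}  FIRST[A]={a,c,d}  FIRST[B]={b,d}  FIRST[C]={b}

FIRST(S) = ["a", "b", "d"]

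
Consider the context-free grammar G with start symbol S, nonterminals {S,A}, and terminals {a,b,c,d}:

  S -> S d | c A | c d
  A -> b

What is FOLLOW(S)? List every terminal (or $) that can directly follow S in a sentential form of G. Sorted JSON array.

FIRST iteration:
[1]
  A via A→b: +{b}
  S via S→c A: +{c}
  FIRST(S)={c}  FIRST(A)={b}
[2] (stable)
  FIRST(S)={c}  FIRST(A)={b}

FOLLOW sets:
seed FOLLOW(S) with $
round 1:
  S→S d: FOLLOW(S) ⊇ FIRST(d) = {d}; new: +{d}
  S→c A: FOLLOW(A) ⊇ FOLLOW(S) ⊇ {$,d}; new: +{$,d}
  S: {$,d}  A: {$,d}
round 2: — fixpoint
  S: {$,d}  A: {$,d}

FOLLOW(S) = ["$", "d"]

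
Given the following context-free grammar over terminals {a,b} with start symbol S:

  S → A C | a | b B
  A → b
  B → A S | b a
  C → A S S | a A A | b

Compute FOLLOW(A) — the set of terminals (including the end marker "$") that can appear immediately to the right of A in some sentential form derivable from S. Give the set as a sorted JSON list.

FIRST iteration:
iter 1:
  A via A→b: +{b}
  B via B→A S: +{b}
  C via C→A S S: +{b}
  C via C→a A A: +{a}
  S via S→A C: +{b}
  S via S→a: +{a}
  FIRST[S]={a,b}  FIRST[A]={b}  FIRST[B]={b}  FIRST[C]={a,b}
iter 2: done
  FIRST[S]={a,b}  FIRST[A]={b}  FIRST[B]={b}  FIRST[C]={a,b}

FOLLOW sets:
seed FOLLOW(S) with $
iter 1:
  B→A S: FOLLOW(A) ⊇ FIRST(S) = {a,b}; new: +{a,b}
  C→A S S: FOLLOW(S) ⊇ FIRST(S) = {a,b}; new: +{a,b}
  S→A C: FOLLOW(C) ⊇ FOLLOW(S) ⊇ {$,a,b}; new: +{$,a,b}
  S→b B: FOLLOW(B) ⊇ FOLLOW(S) ⊇ {$,a,b}; new: +{$,a,b}
  FOLLOW[S]={$,a,b}  FOLLOW[A]={a,b}  FOLLOW[B]={$,a,b}  FOLLOW[C]={$,a,b}
iter 2:
  C→a A A: FOLLOW(A) ⊇ FOLLOW(C) ⊇ {$,a,b}; new: +{$}
  FOLLOW[S]={$,a,b}  FOLLOW[A]={$,a,b}  FOLLOW[B]={$,a,b}  FOLLOW[C]={$,a,b}
iter 3: — fixpoint
  FOLLOW[S]={$,a,b}  FOLLOW[A]={$,a,b}  FOLLOW[B]={$,a,b}  FOLLOW[C]={$,a,b}

FOLLOW(A) = ["$", "a", "b"]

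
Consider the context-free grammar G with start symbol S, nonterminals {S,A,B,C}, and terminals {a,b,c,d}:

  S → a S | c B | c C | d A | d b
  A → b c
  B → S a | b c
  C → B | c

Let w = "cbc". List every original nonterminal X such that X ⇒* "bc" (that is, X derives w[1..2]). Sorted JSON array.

Convert to CNF:
  S -> T1 B | T1 C | T2 S | T3 A | T3 T0
  A -> T0 T1
  B -> S T2 | T0 T1
  C -> S T2 | T0 T1 | c
  T0 -> b
  T1 -> c
  T2 -> a
  T3 -> d

CYK table (by increasing span) (cells [i..j] with 1 ≤ i ≤ j ≤ 2 only):
  T[1,1] 'b' = {T0}  orig:{}
  T[2,2] 'c' = {C,T1}  orig:{C}
  T[1,2] 'bc' = {A,B,C}

Original NTs in T[1,2] deriving "bc": ["A", "B", "C"]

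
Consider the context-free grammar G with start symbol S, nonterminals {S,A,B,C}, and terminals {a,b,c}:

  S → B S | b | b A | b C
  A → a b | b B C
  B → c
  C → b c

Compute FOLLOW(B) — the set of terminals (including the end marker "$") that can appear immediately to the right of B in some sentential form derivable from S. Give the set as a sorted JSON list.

FIRST sets, iterate to fixpoint:
pass 1:
  A via A→a b: +{a}
  A via A→b B C: +{b}
  B via B→c: +{c}
  C via C→b c: +{b}
  S via S→B S: +{c}
  S via S→b: +{b}
  S: {b,c}  A: {a,b}  B: {c}  C: {b}
pass 2: (stable)
  S: {b,c}  A: {a,b}  B: {c}  C: {b}

FOLLOW iteration:
FOLLOW(S) := {$}
pass 1:
  A→b B C: FOLLOW(B) ⊇ FIRST(C) = {b}; new: +{b}
  S→B S: FOLLOW(B) ⊇ FIRST(S) = {b,c}; new: +{c}
  S→b A: FOLLOW(A) ⊇ FOLLOW(S) ⊇ {$}; new: +{$}
  S→b C: FOLLOW(C) ⊇ FOLLOW(S) ⊇ {$}; new: +{$}
  S: {$}  A: {$}  B: {b,c}  C: {$}
pass 2: done
  S: {$}  A: {$}  B: {b,c}  C: {$}

FOLLOW(B) = ["b", "c"]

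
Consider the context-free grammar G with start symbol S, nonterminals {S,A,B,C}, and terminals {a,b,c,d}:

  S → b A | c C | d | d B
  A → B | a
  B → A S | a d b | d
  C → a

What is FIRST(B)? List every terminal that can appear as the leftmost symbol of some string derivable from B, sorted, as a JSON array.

FIRST iteration:
[1]
  A via A→a: +{a}
  B via B→A S: +{a}
  B via B→d: +{d}
  C via C→a: +{a}
  S via S→b A: +{b}
  S via S→c C: +{c}
  S via S→d: +{d}
  FIRST(S)={b,c,d}  FIRST(A)={a}  FIRST(B)={a,d}  FIRST(C)={a}
[2]
  A via A→B: +{d}
  FIRST(S)={b,c,d}  FIRST(A)={a,d}  FIRST(B)={a,d}  FIRST(C)={a}
[3] (stable)
  FIRST(S)={b,c,d}  FIRST(A)={a,d}  FIRST(B)={a,d}  FIRST(C)={a}

FIRST(B) = ["a", "d"]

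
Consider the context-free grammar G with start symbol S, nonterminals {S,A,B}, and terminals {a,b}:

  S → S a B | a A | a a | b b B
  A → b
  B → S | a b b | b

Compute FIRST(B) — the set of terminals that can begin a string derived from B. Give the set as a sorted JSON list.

FIRST sets, iterate to fixpoint:
iter 1:
  A via A→b: +{b}
  B via B→a b b: +{a}
  B via B→b: +{b}
  S via S→a A: +{a}
  S via S→b b B: +{b}
  FIRST(S)={a,b}  FIRST(A)={b}  FIRST(B)={a,b}
iter 2: — fixpoint
  FIRST(S)={a,b}  FIRST(A)={b}  FIRST(B)={a,b}

FIRST(B) = ["a", "b"]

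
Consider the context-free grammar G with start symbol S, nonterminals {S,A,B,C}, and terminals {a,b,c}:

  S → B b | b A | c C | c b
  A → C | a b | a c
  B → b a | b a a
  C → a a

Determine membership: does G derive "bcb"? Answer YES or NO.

CNF form of G:
  S -> B T1 | T1 A | T2 C | T2 T1
  A -> T0 T0 | T0 T1 | T0 T2
  B -> T1 T0 | T1 X3
  C -> T0 T0
  T0 -> a
  T1 -> b
  T2 -> c
  X3 -> T0 T0

CYK fill:
  [0..0]={T1}  "b"  orig:{}
  [1..1]={T2}  "c"  orig:{}
  [2..2]={T1}  "b"  orig:{}
  [0..1]=∅  "bc"
  [1..2]={S}  "cb"
  [0..2]=∅  "bcb"

S ∉ T[0,2] ⇒ NO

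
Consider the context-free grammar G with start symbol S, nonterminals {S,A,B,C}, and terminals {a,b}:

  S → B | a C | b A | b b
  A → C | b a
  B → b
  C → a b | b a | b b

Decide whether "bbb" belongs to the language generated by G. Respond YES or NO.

Convert to CNF:
  S -> T0 C | T1 A | T1 T1 | b
  A -> T0 T1 | T1 T0 | T1 T1
  B -> b
  C -> T0 T1 | T1 T0 | T1 T1
  T0 -> a
  T1 -> b

CYK table (by increasing span):
  T[0,0] 'b' = {B,S,T1}  orig:{B,S}
  T[1,1] 'b' = {B,S,T1}  orig:{B,S}
  T[2,2] 'b' = {B,S,T1}  orig:{B,S}
  T[0,1] 'bb' = {A,C,S}
  T[1,2] 'bb' = {A,C,S}
  T[0,2] 'bbb' = {S}

S ∈ T[0,2] ⇒ YES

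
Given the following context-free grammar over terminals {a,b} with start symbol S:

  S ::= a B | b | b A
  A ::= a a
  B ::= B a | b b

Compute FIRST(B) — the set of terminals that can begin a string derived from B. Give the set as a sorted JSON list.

FIRST sets, iterate to fixpoint:
iter 1:
  A via A→a a: +{a}
  B via B→b b: +{b}
  S via S→a B: +{a}
  S via S→b: +{b}
  FIRST(S)={a,b}  FIRST(A)={a}  FIRST(B)={b}
iter 2: done
  FIRST(S)={a,b}  FIRST(A)={a}  FIRST(B)={b}

FIRST(B) = ["b"]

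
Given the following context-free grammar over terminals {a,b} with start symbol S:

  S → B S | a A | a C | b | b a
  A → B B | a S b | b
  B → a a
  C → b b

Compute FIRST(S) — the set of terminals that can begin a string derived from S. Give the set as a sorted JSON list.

FIRST iteration:
iter 1:
  A via A→a S b: +{a}
  A via A→b: +{b}
  B via B→a a: +{a}
  C via C→b b: +{b}
  S via S→B S: +{a}
  S via S→b: +{b}
  FIRST[S]={a,b}  FIRST[A]={a,b}  FIRST[B]={a}  FIRST[C]={b}
iter 2: done
  FIRST[S]={a,b}  FIRST[A]={a,b}  FIRST[B]={a}  FIRST[C]={b}

FIRST(S) = ["a", "b"]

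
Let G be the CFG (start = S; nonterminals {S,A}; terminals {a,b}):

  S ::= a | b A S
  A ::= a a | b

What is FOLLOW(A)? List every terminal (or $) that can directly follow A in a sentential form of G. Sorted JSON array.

FIRST sets, iterate to fixpoint:
round 1:
  A via A→a a: +{a}
  A via A→b: +{b}
  S via S→a: +{a}
  S via S→b A S: +{b}
  FIRST(S)={a,b}  FIRST(A)={a,b}
round 2: (no change)
  FIRST(S)={a,b}  FIRST(A)={a,b}

FOLLOW sets:
seed FOLLOW(S) with $
round 1:
  S→b A S: FOLLOW(A) ⊇ FIRST(S) = {a,b}; new: +{a,b}
  S: {$}  A: {a,b}
round 2: done
  S: {$}  A: {a,b}

FOLLOW(A) = ["a", "b"]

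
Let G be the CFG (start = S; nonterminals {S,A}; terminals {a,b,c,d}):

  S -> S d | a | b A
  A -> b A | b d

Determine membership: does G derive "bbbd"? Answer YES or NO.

Convert to CNF:
  S -> S T1 | T0 A | a
  A -> T0 A | T0 T1
  T0 -> b
  T1 -> d

CYK table (by increasing span):
  cell(0,0) b: {T0}  orig:{}
  cell(1,1) b: {T0}  orig:{}
  cell(2,2) b: {T0}  orig:{}
  cell(3,3) d: {T1}  orig:{}
  cell(0,1) bb: ∅
  cell(1,2) bb: ∅
  cell(2,3) bd: {A}
  cell(0,2) bbb: ∅
  cell(1,3) bbd: {A,S}
  cell(0,3) bbbd: {A,S}

S ∈ T[0,3] ⇒ YES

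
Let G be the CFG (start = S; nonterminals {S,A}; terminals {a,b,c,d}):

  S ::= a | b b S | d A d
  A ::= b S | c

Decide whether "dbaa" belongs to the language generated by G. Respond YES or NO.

CNF form of G:
  S -> T0 X2 | T1 X3 | a
  A -> T0 S | c
  T0 -> b
  T1 -> d
  X2 -> T0 S
  X3 -> A T1

Fill CYK table bottom-up:
  cell(0,0) d: {T1}  orig:{}
  cell(1,1) b: {T0}  orig:{}
  cell(2,2) a: {S}
  cell(3,3) a: {S}
  cell(0,1) db: ∅
  cell(1,2) ba: {A,X2}  orig:{A}
  cell(2,3) aa: ∅
  cell(0,2) dba: ∅
  cell(1,3) baa: ∅
  cell(0,3) dbaa: ∅

S ∉ T[0,3] ⇒ NO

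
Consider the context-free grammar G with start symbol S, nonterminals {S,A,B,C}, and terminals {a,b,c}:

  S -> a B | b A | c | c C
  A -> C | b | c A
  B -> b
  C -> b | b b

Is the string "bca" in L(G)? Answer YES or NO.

Convert to CNF:
  S -> T0 A | T1 C | T2 B | c
  A -> T0 T0 | T1 A | b
  B -> b
  C -> T0 T0 | b
  T0 -> b
  T1 -> c
  T2 -> a

Fill CYK table bottom-up:
  cell(0,0) b: {A,B,C,T0}  orig:{A,B,C}
  cell(1,1) c: {S,T1}  orig:{S}
  cell(2,2) a: {T2}  orig:{}
  cell(0,1) bc: ∅
  cell(1,2) ca: ∅
  cell(0,2) bca: ∅

S ∉ T[0,2] ⇒ NO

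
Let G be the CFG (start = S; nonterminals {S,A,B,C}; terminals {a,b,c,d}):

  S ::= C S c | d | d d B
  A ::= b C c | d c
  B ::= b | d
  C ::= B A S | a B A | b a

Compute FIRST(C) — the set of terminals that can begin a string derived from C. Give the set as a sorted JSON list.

FIRST sets, iterate to fixpoint:
[1]
  A via A→b C c: +{b}
  A via A→d c: +{d}
  B via B→b: +{b}
  B via B→d: +{d}
  C via C→B A S: +{b,d}
  C via C→a B A: +{a}
  S via S→C S c: +{a,b,d}
  FIRST(S)={a,b,d}  FIRST(A)={b,d}  FIRST(B)={b,d}  FIRST(C)={a,b,d}
[2] done
  FIRST(S)={a,b,d}  FIRST(A)={b,d}  FIRST(B)={b,d}  FIRST(C)={a,b,d}

FIRST(C) = ["a", "b", "d"]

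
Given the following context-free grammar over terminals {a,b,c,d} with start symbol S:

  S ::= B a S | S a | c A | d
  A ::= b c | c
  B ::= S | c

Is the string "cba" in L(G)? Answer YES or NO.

CNF form of G:
  S -> B X4 | S T2 | T1 A | d
  A -> T0 T1 | c
  B -> B X3 | S T2 | T1 A | c | d
  T0 -> b
  T1 -> c
  T2 -> a
  X3 -> T2 S
  X4 -> T2 S

CYK table (by increasing span):
  [0..0]={A,B,T1}  "c"  orig:{A,B}
  [1..1]={T0}  "b"  orig:{}
  [2..2]={T2}  "a"  orig:{}
  [0..1]=∅  "cb"
  [1..2]=∅  "ba"
  [0..2]=∅  "cba"

S ∉ T[0,2] ⇒ NO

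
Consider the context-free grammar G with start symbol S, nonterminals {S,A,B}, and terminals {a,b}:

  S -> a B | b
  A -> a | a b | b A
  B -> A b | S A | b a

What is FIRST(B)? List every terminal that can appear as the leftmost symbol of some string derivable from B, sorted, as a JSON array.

FIRST iteration:
[1]
  A via A→a: +{a}
  A via A→b A: +{b}
  B via B→A b: +{a,b}
  S via S→a B: +{a}
  S via S→b: +{b}
  S: {a,b}  A: {a,b}  B: {a,b}
[2] done
  S: {a,b}  A: {a,b}  B: {a,b}

FIRST(B) = ["a", "b"]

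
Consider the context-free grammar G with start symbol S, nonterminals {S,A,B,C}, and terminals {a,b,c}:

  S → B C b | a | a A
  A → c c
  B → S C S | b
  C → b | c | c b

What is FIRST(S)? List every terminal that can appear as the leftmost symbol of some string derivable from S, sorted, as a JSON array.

Compute FIRST by fixpoint:
[1]
  A via A→c c: +{c}
  B via B→b: +{b}
  C via C→b: +{b}
  C via C→c: +{c}
  S via S→B C b: +{b}
  S via S→a: +{a}
  S: {a,b}  A: {c}  B: {b}  C: {b,c}
[2]
  B via B→S C S: +{a}
  S: {a,b}  A: {c}  B: {a,b}  C: {b,c}
[3] (stable)
  S: {a,b}  A: {c}  B: {a,b}  C: {b,c}

FIRST(S) = ["a", "b"]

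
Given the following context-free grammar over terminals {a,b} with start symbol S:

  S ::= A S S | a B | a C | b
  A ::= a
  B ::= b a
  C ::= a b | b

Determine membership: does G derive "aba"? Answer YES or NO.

Convert to CNF:
  S -> A X2 | T1 B | T1 C | b
  A -> a
  B -> T0 T1
  C -> T1 T0 | b
  T0 -> b
  T1 -> a
  X2 -> S S

CYK table (by increasing span):
  [0..0]={A,T1}  "a"  orig:{A}
  [1..1]={C,S,T0}  "b"  orig:{C,S}
  [2..2]={A,T1}  "a"  orig:{A}
  [0..1]={C,S}  "ab"
  [1..2]={B}  "ba"
  [0..2]={S}  "aba"

S ∈ T[0,2] ⇒ YES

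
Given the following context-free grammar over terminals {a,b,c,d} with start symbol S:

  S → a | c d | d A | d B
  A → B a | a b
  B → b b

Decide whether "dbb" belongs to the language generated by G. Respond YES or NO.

Convert to CNF:
  S -> T2 T3 | T3 A | T3 B | a
  A -> B T0 | T0 T1
  B -> T1 T1
  T0 -> a
  T1 -> b
  T2 -> c
  T3 -> d

CYK fill:
  cell(0,0) d: {T3}  orig:{}
  cell(1,1) b: {T1}  orig:{}
  cell(2,2) b: {T1}  orig:{}
  cell(0,1) db: ∅
  cell(1,2) bb: {B}
  cell(0,2) dbb: {S}

S ∈ T[0,2] ⇒ YES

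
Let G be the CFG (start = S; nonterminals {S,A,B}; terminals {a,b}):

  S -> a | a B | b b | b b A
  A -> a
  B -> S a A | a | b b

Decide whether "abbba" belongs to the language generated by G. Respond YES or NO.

CNF form of G:
  S -> T0 B | T1 T1 | T1 X3 | a
  A -> a
  B -> S X2 | T1 T1 | a
  T0 -> a
  T1 -> b
  X2 -> T0 A
  X3 -> T1 A

Fill CYK table bottom-up:
  [0..0]={A,B,S,T0}  "a"  orig:{A,B,S}
  [1..1]={T1}  "b"  orig:{}
  [2..2]={T1}  "b"  orig:{}
  [3..3]={T1}  "b"  orig:{}
  [4..4]={A,B,S,T0}  "a"  orig:{A,B,S}
  [0..1]=∅  "ab"
  [1..2]={B,S}  "bb"
  [2..3]={B,S}  "bb"
  [3..4]={X3}  "ba"  orig:{}
  [0..2]={S}  "abb"
  [1..3]=∅  "bbb"
  [2..4]={S}  "bba"
  [0..3]=∅  "abbb"
  [1..4]=∅  "bbba"
  [0..4]=∅  "abbba"

S ∉ T[0,4] ⇒ NO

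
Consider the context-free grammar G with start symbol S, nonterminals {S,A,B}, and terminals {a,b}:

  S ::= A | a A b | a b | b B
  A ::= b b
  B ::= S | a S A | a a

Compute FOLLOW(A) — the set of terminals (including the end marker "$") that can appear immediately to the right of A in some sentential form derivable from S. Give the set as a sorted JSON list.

Compute FIRST by fixpoint:
round 1:
  A via A→b b: +{b}
  B via B→a S A: +{a}
  S via S→A: +{b}
  S via S→a A b: +{a}
  FIRST(S)={a,b}  FIRST(A)={b}  FIRST(B)={a}
round 2:
  B via B→S: +{b}
  FIRST(S)={a,b}  FIRST(A)={b}  FIRST(B)={a,b}
round 3: — fixpoint
  FIRST(S)={a,b}  FIRST(A)={b}  FIRST(B)={a,b}

Compute FOLLOW by fixpoint:
FOLLOW(S) := {$}
pass 1:
  B→a S A: FOLLOW(S) ⊇ FIRST(A) = {b}; new: +{b}
  S→A: FOLLOW(A) ⊇ FOLLOW(S) ⊇ {$,b}; new: +{$,b}
  S→b B: FOLLOW(B) ⊇ FOLLOW(S) ⊇ {$,b}; new: +{$,b}
  S: {$,b}  A: {$,b}  B: {$,b}
pass 2: — fixpoint
  S: {$,b}  A: {$,b}  B: {$,b}

FOLLOW(A) = ["$", "b"]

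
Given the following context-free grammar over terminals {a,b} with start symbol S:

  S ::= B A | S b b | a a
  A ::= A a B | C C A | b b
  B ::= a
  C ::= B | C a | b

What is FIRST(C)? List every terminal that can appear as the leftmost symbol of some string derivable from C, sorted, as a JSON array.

FIRST sets, iterate to fixpoint:
[1]
  A via A→b b: +{b}
  B via B→a: +{a}
  C via C→B: +{a}
  C via C→b: +{b}
  S via S→B A: +{a}
  FIRST(S)={a}  FIRST(A)={b}  FIRST(B)={a}  FIRST(C)={a,b}
[2]
  A via A→C C A: +{a}
  FIRST(S)={a}  FIRST(A)={a,b}  FIRST(B)={a}  FIRST(C)={a,b}
[3] done
  FIRST(S)={a}  FIRST(A)={a,b}  FIRST(B)={a}  FIRST(C)={a,b}

FIRST(C) = ["a", "b"]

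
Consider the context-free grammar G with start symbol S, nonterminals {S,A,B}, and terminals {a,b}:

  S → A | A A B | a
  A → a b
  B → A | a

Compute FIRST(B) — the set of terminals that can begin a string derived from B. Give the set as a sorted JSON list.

Compute FIRST by fixpoint:
iter 1:
  A via A→a b: +{a}
  B via B→A: +{a}
  S via S→A: +{a}
  FIRST[S]={a}  FIRST[A]={a}  FIRST[B]={a}
iter 2: done
  FIRST[S]={a}  FIRST[A]={a}  FIRST[B]={a}

FIRST(B) = ["a"]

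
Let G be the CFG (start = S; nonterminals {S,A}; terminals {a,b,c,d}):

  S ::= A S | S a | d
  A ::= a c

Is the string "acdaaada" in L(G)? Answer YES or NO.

CNF form of G:
  S -> A S | S T0 | d
  A -> T0 T1
  T0 -> a
  T1 -> c

Fill CYK table bottom-up:
  T[0,0] 'a' = {T0}  orig:{}
  T[1,1] 'c' = {T1}  orig:{}
  T[2,2] 'd' = {S}
  T[3,3] 'a' = {T0}  orig:{}
  T[4,4] 'a' = {T0}  orig:{}
  T[5,5] 'a' = {T0}  orig:{}
  T[6,6] 'd' = {S}
  T[7,7] 'a' = {T0}  orig:{}
  T[0,1] 'ac' = {A}
  T[1,2] 'cd' = ∅
  T[2,3] 'da' = {S}
  T[3,4] 'aa' = ∅
  T[4,5] 'aa' = ∅
  T[5,6] 'ad' = ∅
  T[6,7] 'da' = {S}
  T[0,2] 'acd' = {S}
  T[1,3] 'cda' = ∅
  T[2,4] 'daa' = {S}
  T[3,5] 'aaa' = ∅
  T[4,6] 'aad' = ∅
  T[5,7] 'ada' = ∅
  T[0,3] 'acda' = {S}
  T[1,4] 'cdaa' = ∅
  T[2,5] 'daaa' = {S}
  T[3,6] 'aaad' = ∅
  T[4,7] 'aada' = ∅
  T[0,4] 'acdaa' = {S}
  T[1,5] 'cdaaa' = ∅
  T[2,6] 'daaad' = ∅
  T[3,7] 'aaada' = ∅
  T[0,5] 'acdaaa' = {S}
  T[1,6] 'cdaaad' = ∅
  T[2,7] 'daaada' = ∅
  T[0,6] 'acdaaad' = ∅
  T[1,7] 'cdaaada' = ∅
  T[0,7] 'acdaaada' = ∅

S ∉ T[0,7] ⇒ NO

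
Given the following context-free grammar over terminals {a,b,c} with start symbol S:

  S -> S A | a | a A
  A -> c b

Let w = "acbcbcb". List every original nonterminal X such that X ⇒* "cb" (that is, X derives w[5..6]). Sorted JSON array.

CNF form of G:
  S -> S A | T2 A | a
  A -> T0 T1
  T0 -> c
  T1 -> b
  T2 -> a

CYK table (by increasing span) (cells [i..j] with 5 ≤ i ≤ j ≤ 6 only):
  T[5,5] 'c' = {T0}  orig:{}
  T[6,6] 'b' = {T1}  orig:{}
  T[5,6] 'cb' = {A}

Original NTs in T[5,6] deriving "cb": ["A"]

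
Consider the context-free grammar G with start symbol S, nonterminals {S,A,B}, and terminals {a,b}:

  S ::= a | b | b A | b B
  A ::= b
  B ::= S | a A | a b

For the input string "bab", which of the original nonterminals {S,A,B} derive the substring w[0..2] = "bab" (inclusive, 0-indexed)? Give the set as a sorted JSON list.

CNF form of G:
  S -> T1 A | T1 B | a | b
  A -> b
  B -> T0 A | T0 T1 | T1 A | T1 B | a | b
  T0 -> a
  T1 -> b

CYK fill (cells [i..j] with 0 ≤ i ≤ j ≤ 2 only):
  [0..0]={A,B,S,T1}  "b"  orig:{A,B,S}
  [1..1]={B,S,T0}  "a"  orig:{B,S}
  [2..2]={A,B,S,T1}  "b"  orig:{A,B,S}
  [0..1]={B,S}  "ba"
  [1..2]={B}  "ab"
  [0..2]={B,S}  "bab"

Original NTs in T[0,2] deriving "bab": ["B", "S"]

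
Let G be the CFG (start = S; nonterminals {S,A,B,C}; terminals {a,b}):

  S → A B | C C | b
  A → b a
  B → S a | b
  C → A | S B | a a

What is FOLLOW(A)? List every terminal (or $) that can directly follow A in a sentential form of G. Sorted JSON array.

FIRST iteration:
[1]
  A via A→b a: +{b}
  B via B→b: +{b}
  C via C→A: +{b}
  C via C→a a: +{a}
  S via S→A B: +{b}
  S via S→C C: +{a}
  FIRST[S]={a,b}  FIRST[A]={b}  FIRST[B]={b}  FIRST[C]={a,b}
[2]
  B via B→S a: +{a}
  FIRST[S]={a,b}  FIRST[A]={b}  FIRST[B]={a,b}  FIRST[C]={a,b}
[3] (no change)
  FIRST[S]={a,b}  FIRST[A]={b}  FIRST[B]={a,b}  FIRST[C]={a,b}

FOLLOW sets:
seed FOLLOW(S) with $
iter 1:
  B→S a: FOLLOW(S) ⊇ FIRST(a) = {a}; new: +{a}
  C→S B: FOLLOW(S) ⊇ FIRST(B) = {a,b}; new: +{b}
  S→A B: FOLLOW(A) ⊇ FIRST(B) = {a,b}; new: +{a,b}
  S→A B: FOLLOW(B) ⊇ FOLLOW(S) ⊇ {$,a,b}; new: +{$,a,b}
  S→C C: FOLLOW(C) ⊇ FIRST(C) = {a,b}; new: +{a,b}
  S→C C: FOLLOW(C) ⊇ FOLLOW(S) ⊇ {$,a,b}; new: +{$}
  S: {$,a,b}  A: {a,b}  B: {$,a,b}  C: {$,a,b}
iter 2:
  C→A: FOLLOW(A) ⊇ FOLLOW(C) ⊇ {$,a,b}; new: +{$}
  S: {$,a,b}  A: {$,a,b}  B: {$,a,b}  C: {$,a,b}
iter 3: (stable)
  S: {$,a,b}  A: {$,a,b}  B: {$,a,b}  C: {$,a,b}

FOLLOW(A) = ["$", "a", "b"]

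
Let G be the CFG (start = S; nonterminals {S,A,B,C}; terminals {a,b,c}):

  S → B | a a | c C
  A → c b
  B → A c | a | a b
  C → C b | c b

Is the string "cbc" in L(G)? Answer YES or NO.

CNF form of G:
  S -> A T0 | T0 C | T2 T1 | T2 T2 | a
  A -> T0 T1
  B -> A T0 | T2 T1 | a
  C -> C T1 | T0 T1
  T0 -> c
  T1 -> b
  T2 -> a

CYK table (by increasing span):
  T[0,0] 'c' = {T0}  orig:{}
  T[1,1] 'b' = {T1}  orig:{}
  T[2,2] 'c' = {T0}  orig:{}
  T[0,1] 'cb' = {A,C}
  T[1,2] 'bc' = ∅
  T[0,2] 'cbc' = {B,S}

S ∈ T[0,2] ⇒ YES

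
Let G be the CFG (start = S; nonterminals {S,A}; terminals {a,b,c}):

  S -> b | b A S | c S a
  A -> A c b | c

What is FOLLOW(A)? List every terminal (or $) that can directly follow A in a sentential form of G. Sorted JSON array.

FIRST sets, iterate to fixpoint:
pass 1:
  A via A→c: +{c}
  S via S→b: +{b}
  S via S→c S a: +{c}
  FIRST[S]={b,c}  FIRST[A]={c}
pass 2: (no change)
  FIRST[S]={b,c}  FIRST[A]={c}

FOLLOW sets:
FOLLOW(S) := {$}
[1]
  A→A c b: FOLLOW(A) ⊇ FIRST(c) = {c}; new: +{c}
  S→b A S: FOLLOW(A) ⊇ FIRST(S) = {b,c}; new: +{b}
  S→c S a: FOLLOW(S) ⊇ FIRST(a) = {a}; new: +{a}
  S: {$,a}  A: {b,c}
[2] — fixpoint
  S: {$,a}  A: {b,c}

FOLLOW(A) = ["b", "c"]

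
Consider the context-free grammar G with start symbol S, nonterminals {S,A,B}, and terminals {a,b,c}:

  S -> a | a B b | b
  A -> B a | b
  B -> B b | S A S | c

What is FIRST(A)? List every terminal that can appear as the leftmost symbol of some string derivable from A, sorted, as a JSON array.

FIRST sets, iterate to fixpoint:
round 1:
  A via A→b: +{b}
  B via B→c: +{c}
  S via S→a: +{a}
  S via S→b: +{b}
  S: {a,b}  A: {b}  B: {c}
round 2:
  A via A→B a: +{c}
  B via B→S A S: +{a,b}
  S: {a,b}  A: {b,c}  B: {a,b,c}
round 3:
  A via A→B a: +{a}
  S: {a,b}  A: {a,b,c}  B: {a,b,c}
round 4: (no change)
  S: {a,b}  A: {a,b,c}  B: {a,b,c}

FIRST(A) = ["a", "b", "c"]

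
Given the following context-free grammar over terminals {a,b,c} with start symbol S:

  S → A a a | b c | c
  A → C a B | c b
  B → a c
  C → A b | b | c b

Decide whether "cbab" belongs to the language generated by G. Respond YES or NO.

Convert to CNF:
  S -> A X4 | T2 T1 | c
  A -> C X3 | T1 T2
  B -> T0 T1
  C -> A T2 | T1 T2 | b
  T0 -> a
  T1 -> c
  T2 -> b
  X3 -> T0 B
  X4 -> T0 T0

Fill CYK table bottom-up:
  T[0,0] 'c' = {S,T1}  orig:{S}
  T[1,1] 'b' = {C,T2}  orig:{C}
  T[2,2] 'a' = {T0}  orig:{}
  T[3,3] 'b' = {C,T2}  orig:{C}
  T[0,1] 'cb' = {A,C}
  T[1,2] 'ba' = ∅
  T[2,3] 'ab' = ∅
  T[0,2] 'cba' = ∅
  T[1,3] 'bab' = ∅
  T[0,3] 'cbab' = ∅

S ∉ T[0,3] ⇒ NO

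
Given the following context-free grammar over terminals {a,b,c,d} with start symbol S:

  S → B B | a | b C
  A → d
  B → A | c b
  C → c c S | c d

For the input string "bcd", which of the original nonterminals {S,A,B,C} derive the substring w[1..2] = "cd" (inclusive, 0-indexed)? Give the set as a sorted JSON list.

Convert to CNF:
  S -> B B | T1 C | a
  A -> d
  B -> T0 T1 | d
  C -> T0 T2 | T0 X3
  T0 -> c
  T1 -> b
  T2 -> d
  X3 -> T0 S

Fill CYK table bottom-up — only the sub-triangle for w[1..2]:
  T[1,1] 'c' = {T0}  orig:{}
  T[2,2] 'd' = {A,B,T2}  orig:{A,B}
  T[1,2] 'cd' = {C}

Original NTs in T[1,2] deriving "cd": ["C"]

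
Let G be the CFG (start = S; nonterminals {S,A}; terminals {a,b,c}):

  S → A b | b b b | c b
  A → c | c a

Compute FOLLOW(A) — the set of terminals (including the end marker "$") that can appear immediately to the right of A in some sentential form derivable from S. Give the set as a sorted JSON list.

Compute FIRST by fixpoint:
round 1:
  A via A→c: +{c}
  S via S→A b: +{c}
  S via S→b b b: +{b}
  S: {b,c}  A: {c}
round 2: — fixpoint
  S: {b,c}  A: {c}

FOLLOW iteration:
FOLLOW(S) := {$}
pass 1:
  S→A b: FOLLOW(A) ⊇ FIRST(b) = {b}; new: +{b}
  FOLLOW[S]={$}  FOLLOW[A]={b}
pass 2: (stable)
  FOLLOW[S]={$}  FOLLOW[A]={b}

FOLLOW(A) = ["b"]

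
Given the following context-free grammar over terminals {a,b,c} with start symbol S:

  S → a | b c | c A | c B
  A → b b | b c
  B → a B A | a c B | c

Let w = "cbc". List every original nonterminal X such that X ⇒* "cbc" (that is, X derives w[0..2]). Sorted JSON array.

Convert to CNF:
  S -> T0 T1 | T1 A | T1 B | a
  A -> T0 T0 | T0 T1
  B -> T2 X3 | T2 X4 | c
  T0 -> b
  T1 -> c
  T2 -> a
  X3 -> B A
  X4 -> T1 B

Fill CYK table bottom-up (cells [i..j] with 0 ≤ i ≤ j ≤ 2 only):
  [0..0]={B,T1}  "c"  orig:{B}
  [1..1]={T0}  "b"  orig:{}
  [2..2]={B,T1}  "c"  orig:{B}
  [0..1]=∅  "cb"
  [1..2]={A,S}  "bc"
  [0..2]={S,X3}  "cbc"  orig:{S}

Original NTs in T[0,2] deriving "cbc": ["S"]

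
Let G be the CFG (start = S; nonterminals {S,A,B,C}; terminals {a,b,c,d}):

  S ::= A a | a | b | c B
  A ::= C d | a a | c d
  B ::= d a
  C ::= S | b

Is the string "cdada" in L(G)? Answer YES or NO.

CNF form of G:
  S -> A T1 | T2 B | a | b
  A -> C T0 | T1 T1 | T2 T0
  B -> T0 T1
  C -> A T1 | T2 B | a | b
  T0 -> d
  T1 -> a
  T2 -> c

CYK fill:
  cell(0,0) c: {T2}  orig:{}
  cell(1,1) d: {T0}  orig:{}
  cell(2,2) a: {C,S,T1}  orig:{C,S}
  cell(3,3) d: {T0}  orig:{}
  cell(4,4) a: {C,S,T1}  orig:{C,S}
  cell(0,1) cd: {A}
  cell(1,2) da: {B}
  cell(2,3) ad: {A}
  cell(3,4) da: {B}
  cell(0,2) cda: {C,S}
  cell(1,3) dad: ∅
  cell(2,4) ada: {C,S}
  cell(0,3) cdad: {A}
  cell(1,4) dada: ∅
  cell(0,4) cdada: {C,S}

S ∈ T[0,4] ⇒ YES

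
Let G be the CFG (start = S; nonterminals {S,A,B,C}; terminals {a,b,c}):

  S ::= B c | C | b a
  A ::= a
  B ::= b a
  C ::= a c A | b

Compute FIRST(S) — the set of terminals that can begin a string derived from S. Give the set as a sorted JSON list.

FIRST sets, iterate to fixpoint:
iter 1:
  A via A→a: +{a}
  B via B→b a: +{b}
  C via C→a c A: +{a}
  C via C→b: +{b}
  S via S→B c: +{b}
  S via S→C: +{a}
  S: {a,b}  A: {a}  B: {b}  C: {a,b}
iter 2: done
  S: {a,b}  A: {a}  B: {b}  C: {a,b}

FIRST(S) = ["a", "b"]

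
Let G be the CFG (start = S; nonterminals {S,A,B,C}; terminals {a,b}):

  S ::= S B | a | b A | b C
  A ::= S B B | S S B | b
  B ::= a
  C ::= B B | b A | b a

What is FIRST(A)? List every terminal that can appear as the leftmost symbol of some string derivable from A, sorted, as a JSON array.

FIRST sets, iterate to fixpoint:
iter 1:
  A via A→b: +{b}
  B via B→a: +{a}
  C via C→B B: +{a}
  C via C→b A: +{b}
  S via S→a: +{a}
  S via S→b A: +{b}
  FIRST[S]={a,b}  FIRST[A]={b}  FIRST[B]={a}  FIRST[C]={a,b}
iter 2:
  A via A→S B B: +{a}
  FIRST[S]={a,b}  FIRST[A]={a,b}  FIRST[B]={a}  FIRST[C]={a,b}
iter 3: — fixpoint
  FIRST[S]={a,b}  FIRST[A]={a,b}  FIRST[B]={a}  FIRST[C]={a,b}

FIRST(A) = ["a", "b"]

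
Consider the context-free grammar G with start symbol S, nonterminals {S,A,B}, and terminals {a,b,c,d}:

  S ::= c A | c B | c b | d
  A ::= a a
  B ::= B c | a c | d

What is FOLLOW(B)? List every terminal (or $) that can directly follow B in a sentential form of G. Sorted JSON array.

FIRST iteration:
iter 1:
  A via A→a a: +{a}
  B via B→a c: +{a}
  B via B→d: +{d}
  S via S→c A: +{c}
  S via S→d: +{d}
  FIRST(S)={c,d}  FIRST(A)={a}  FIRST(B)={a,d}
iter 2: — fixpoint
  FIRST(S)={c,d}  FIRST(A)={a}  FIRST(B)={a,d}

FOLLOW iteration:
FOLLOW(S) := {$}
round 1:
  B→B c: FOLLOW(B) ⊇ FIRST(c) = {c}; new: +{c}
  S→c A: FOLLOW(A) ⊇ FOLLOW(S) ⊇ {$}; new: +{$}
  S→c B: FOLLOW(B) ⊇ FOLLOW(S) ⊇ {$}; new: +{$}
  FOLLOW(S)={$}  FOLLOW(A)={$}  FOLLOW(B)={$,c}
round 2: (no change)
  FOLLOW(S)={$}  FOLLOW(A)={$}  FOLLOW(B)={$,c}

FOLLOW(B) = ["$", "c"]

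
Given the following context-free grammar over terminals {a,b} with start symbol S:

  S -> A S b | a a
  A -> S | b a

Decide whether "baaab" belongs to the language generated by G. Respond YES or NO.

CNF form of G:
  S -> A X3 | T1 T1
  A -> A X2 | T0 T1 | T1 T1
  T0 -> b
  T1 -> a
  X2 -> S T0
  X3 -> S T0

CYK table (by increasing span):
  [0..0]={T0}  "b"  orig:{}
  [1..1]={T1}  "a"  orig:{}
  [2..2]={T1}  "a"  orig:{}
  [3..3]={T1}  "a"  orig:{}
  [4..4]={T0}  "b"  orig:{}
  [0..1]={A}  "ba"
  [1..2]={A,S}  "aa"
  [2..3]={A,S}  "aa"
  [3..4]=∅  "ab"
  [0..2]=∅  "baa"
  [1..3]=∅  "aaa"
  [2..4]={X2,X3}  "aab"  orig:{}
  [0..3]=∅  "baaa"
  [1..4]=∅  "aaab"
  [0..4]={A,S}  "baaab"

S ∈ T[0,4] ⇒ YES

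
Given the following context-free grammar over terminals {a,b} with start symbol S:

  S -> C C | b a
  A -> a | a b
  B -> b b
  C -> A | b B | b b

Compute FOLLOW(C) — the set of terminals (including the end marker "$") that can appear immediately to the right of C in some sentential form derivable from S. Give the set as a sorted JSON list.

Compute FIRST by fixpoint:
round 1:
  A via A→a: +{a}
  B via B→b b: +{b}
  C via C→A: +{a}
  C via C→b B: +{b}
  S via S→C C: +{a,b}
  S: {a,b}  A: {a}  B: {b}  C: {a,b}
round 2: (stable)
  S: {a,b}  A: {a}  B: {b}  C: {a,b}

FOLLOW iteration:
initialize: $ ∈ FOLLOW(S)
round 1:
  S→C C: FOLLOW(C) ⊇ FIRST(C) = {a,b}; new: +{a,b}
  S→C C: FOLLOW(C) ⊇ FOLLOW(S) ⊇ {$}; new: +{$}
  FOLLOW[S]={$}  FOLLOW[A]={}  FOLLOW[B]={}  FOLLOW[C]={$,a,b}
round 2:
  C→A: FOLLOW(A) ⊇ FOLLOW(C) ⊇ {$,a,b}; new: +{$,a,b}
  C→b B: FOLLOW(B) ⊇ FOLLOW(C) ⊇ {$,a,b}; new: +{$,a,b}
  FOLLOW[S]={$}  FOLLOW[A]={$,a,b}  FOLLOW[B]={$,a,b}  FOLLOW[C]={$,a,b}
round 3: (no change)
  FOLLOW[S]={$}  FOLLOW[A]={$,a,b}  FOLLOW[B]={$,a,b}  FOLLOW[C]={$,a,b}

FOLLOW(C) = ["$", "a", "b"]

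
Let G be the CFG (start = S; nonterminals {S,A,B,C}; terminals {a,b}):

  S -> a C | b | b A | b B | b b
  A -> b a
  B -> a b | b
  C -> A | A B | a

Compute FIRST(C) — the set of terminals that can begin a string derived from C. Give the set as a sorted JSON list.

FIRST iteration:
pass 1:
  A via A→b a: +{b}
  B via B→a b: +{a}
  B via B→b: +{b}
  C via C→A: +{b}
  C via C→a: +{a}
  S via S→a C: +{a}
  S via S→b: +{b}
  S: {a,b}  A: {b}  B: {a,b}  C: {a,b}
pass 2: done
  S: {a,b}  A: {b}  B: {a,b}  C: {a,b}

FIRST(C) = ["a", "b"]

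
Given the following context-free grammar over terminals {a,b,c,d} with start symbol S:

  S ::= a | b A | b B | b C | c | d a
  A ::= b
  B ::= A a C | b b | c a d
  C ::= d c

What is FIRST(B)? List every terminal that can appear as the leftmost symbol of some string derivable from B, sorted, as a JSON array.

FIRST sets, iterate to fixpoint:
iter 1:
  A via A→b: +{b}
  B via B→A a C: +{b}
  B via B→c a d: +{c}
  C via C→d c: +{d}
  S via S→a: +{a}
  S via S→b A: +{b}
  S via S→c: +{c}
  S via S→d a: +{d}
  FIRST(S)={a,b,c,d}  FIRST(A)={b}  FIRST(B)={b,c}  FIRST(C)={d}
iter 2: (stable)
  FIRST(S)={a,b,c,d}  FIRST(A)={b}  FIRST(B)={b,c}  FIRST(C)={d}

FIRST(B) = ["b", "c"]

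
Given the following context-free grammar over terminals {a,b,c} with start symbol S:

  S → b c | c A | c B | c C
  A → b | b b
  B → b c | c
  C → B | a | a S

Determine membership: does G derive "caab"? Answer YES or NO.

Convert to CNF:
  S -> T0 T1 | T1 A | T1 B | T1 C
  A -> T0 T0 | b
  B -> T0 T1 | c
  C -> T0 T1 | T2 S | a | c
  T0 -> b
  T1 -> c
  T2 -> a

CYK fill:
  [0..0]={B,C,T1}  "c"  orig:{B,C}
  [1..1]={C,T2}  "a"  orig:{C}
  [2..2]={C,T2}  "a"  orig:{C}
  [3..3]={A,T0}  "b"  orig:{A}
  [0..1]={S}  "ca"
  [1..2]=∅  "aa"
  [2..3]=∅  "ab"
  [0..2]=∅  "caa"
  [1..3]=∅  "aab"
  [0..3]=∅  "caab"

S ∉ T[0,3] ⇒ NO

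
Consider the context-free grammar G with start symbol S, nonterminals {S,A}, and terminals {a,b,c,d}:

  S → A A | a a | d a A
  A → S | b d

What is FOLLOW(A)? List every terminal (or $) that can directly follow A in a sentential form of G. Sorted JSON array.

FIRST iteration:
round 1:
  A via A→b d: +{b}
  S via S→A A: +{b}
  S via S→a a: +{a}
  S via S→d a A: +{d}
  FIRST(S)={a,b,d}  FIRST(A)={b}
round 2:
  A via A→S: +{a,d}
  FIRST(S)={a,b,d}  FIRST(A)={a,b,d}
round 3: done
  FIRST(S)={a,b,d}  FIRST(A)={a,b,d}

FOLLOW iteration:
initialize: $ ∈ FOLLOW(S)
pass 1:
  S→A A: FOLLOW(A) ⊇ FIRST(A) = {a,b,d}; new: +{a,b,d}
  S→A A: FOLLOW(A) ⊇ FOLLOW(S) ⊇ {$}; new: +{$}
  FOLLOW(S)={$}  FOLLOW(A)={$,a,b,d}
pass 2:
  A→S: FOLLOW(S) ⊇ FOLLOW(A) ⊇ {$,a,b,d}; new: +{a,b,d}
  FOLLOW(S)={$,a,b,d}  FOLLOW(A)={$,a,b,d}
pass 3: done
  FOLLOW(S)={$,a,b,d}  FOLLOW(A)={$,a,b,d}

FOLLOW(A) = ["$", "a", "b", "d"]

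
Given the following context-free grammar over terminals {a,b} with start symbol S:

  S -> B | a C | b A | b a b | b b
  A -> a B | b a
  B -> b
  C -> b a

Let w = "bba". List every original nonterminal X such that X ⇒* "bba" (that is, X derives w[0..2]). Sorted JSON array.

CNF form of G:
  S -> T0 C | T1 A | T1 T1 | T1 X2 | b
  A -> T0 B | T1 T0
  B -> b
  C -> T1 T0
  T0 -> a
  T1 -> b
  X2 -> T0 T1

CYK fill, restricted to cells inside w[0..2]:
  T[0,0] 'b' = {B,S,T1}  orig:{B,S}
  T[1,1] 'b' = {B,S,T1}  orig:{B,S}
  T[2,2] 'a' = {T0}  orig:{}
  T[0,1] 'bb' = {S}
  T[1,2] 'ba' = {A,C}
  T[0,2] 'bba' = {S}

Original NTs in T[0,2] deriving "bba": ["S"]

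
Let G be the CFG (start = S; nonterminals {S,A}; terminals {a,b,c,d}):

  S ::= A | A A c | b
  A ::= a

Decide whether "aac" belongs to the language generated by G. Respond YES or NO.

CNF form of G:
  S -> A X1 | a | b
  A -> a
  T0 -> c
  X1 -> A T0

Fill CYK table bottom-up:
  cell(0,0) a: {A,S}
  cell(1,1) a: {A,S}
  cell(2,2) c: {T0}  orig:{}
  cell(0,1) aa: ∅
  cell(1,2) ac: {X1}  orig:{}
  cell(0,2) aac: {S}

S ∈ T[0,2] ⇒ YES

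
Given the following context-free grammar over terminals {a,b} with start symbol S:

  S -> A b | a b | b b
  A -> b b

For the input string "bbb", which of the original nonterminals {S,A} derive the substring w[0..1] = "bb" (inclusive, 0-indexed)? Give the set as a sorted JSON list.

Convert to CNF:
  S -> A T0 | T0 T0 | T1 T0
  A -> T0 T0
  T0 -> b
  T1 -> a

CYK table (by increasing span) — only the sub-triangle for w[0..1]:
  [0..0]={T0}  "b"  orig:{}
  [1..1]={T0}  "b"  orig:{}
  [0..1]={A,S}  "bb"

Original NTs in T[0,1] deriving "bb": ["A", "S"]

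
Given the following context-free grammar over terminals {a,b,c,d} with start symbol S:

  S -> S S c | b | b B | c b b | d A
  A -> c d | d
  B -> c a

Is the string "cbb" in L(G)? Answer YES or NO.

CNF form of G:
  S -> S X4 | T0 X5 | T1 A | T3 B | b
  A -> T0 T1 | d
  B -> T0 T2
  T0 -> c
  T1 -> d
  T2 -> a
  T3 -> b
  X4 -> S T0
  X5 -> T3 T3

CYK fill:
  [0..0]={T0}  "c"  orig:{}
  [1..1]={S,T3}  "b"  orig:{S}
  [2..2]={S,T3}  "b"  orig:{S}
  [0..1]=∅  "cb"
  [1..2]={X5}  "bb"  orig:{}
  [0..2]={S}  "cbb"

S ∈ T[0,2] ⇒ YES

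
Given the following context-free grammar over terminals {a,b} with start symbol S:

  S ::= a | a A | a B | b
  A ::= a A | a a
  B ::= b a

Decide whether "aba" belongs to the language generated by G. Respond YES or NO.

CNF form of G:
  S -> T0 A | T0 B | a | b
  A -> T0 A | T0 T0
  B -> T1 T0
  T0 -> a
  T1 -> b

CYK fill:
  [0..0]={S,T0}  "a"  orig:{S}
  [1..1]={S,T1}  "b"  orig:{S}
  [2..2]={S,T0}  "a"  orig:{S}
  [0..1]=∅  "ab"
  [1..2]={B}  "ba"
  [0..2]={S}  "aba"

S ∈ T[0,2] ⇒ YES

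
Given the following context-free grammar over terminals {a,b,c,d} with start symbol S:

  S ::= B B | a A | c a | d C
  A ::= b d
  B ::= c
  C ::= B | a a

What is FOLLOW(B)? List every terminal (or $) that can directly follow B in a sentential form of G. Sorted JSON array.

FIRST sets, iterate to fixpoint:
pass 1:
  A via A→b d: +{b}
  B via B→c: +{c}
  C via C→B: +{c}
  C via C→a a: +{a}
  S via S→B B: +{c}
  S via S→a A: +{a}
  S via S→d C: +{d}
  FIRST(S)={a,c,d}  FIRST(A)={b}  FIRST(B)={c}  FIRST(C)={a,c}
pass 2: done
  FIRST(S)={a,c,d}  FIRST(A)={b}  FIRST(B)={c}  FIRST(C)={a,c}

FOLLOW iteration:
FOLLOW(S) := {$}
pass 1:
  S→B B: FOLLOW(B) ⊇ FIRST(B) = {c}; new: +{c}
  S→B B: FOLLOW(B) ⊇ FOLLOW(S) ⊇ {$}; new: +{$}
  S→a A: FOLLOW(A) ⊇ FOLLOW(S) ⊇ {$}; new: +{$}
  S→d C: FOLLOW(C) ⊇ FOLLOW(S) ⊇ {$}; new: +{$}
  S: {$}  A: {$}  B: {$,c}  C: {$}
pass 2: (no change)
  S: {$}  A: {$}  B: {$,c}  C: {$}

FOLLOW(B) = ["$", "c"]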